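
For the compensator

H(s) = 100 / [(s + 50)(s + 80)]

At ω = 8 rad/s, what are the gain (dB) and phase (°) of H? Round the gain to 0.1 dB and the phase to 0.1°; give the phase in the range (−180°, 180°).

At s = jω = j8:
pole (s+50): 50 + j8 → |·| = √(50²+8²) = √2564 ≈ 50.636, ∠ = arctan(8/50) ≈ 9.09°
pole (s+80): 80 + j8 → |·| = √(80²+8²) = √6464 ≈ 80.399, ∠ = arctan(8/80) ≈ 5.71°
|H| = 100 / 4071.1 ≈ 0.024563
Gain = 20 log₁₀(0.024563) ≈ -32.19 dB
∠H = 0.00° − 14.80° = -14.80°

-32.2 dB, -14.8°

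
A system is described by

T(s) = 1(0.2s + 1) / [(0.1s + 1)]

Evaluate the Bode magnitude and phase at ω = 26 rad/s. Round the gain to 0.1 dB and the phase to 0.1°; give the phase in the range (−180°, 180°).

At ω = 26 rad/s:
zero (1 + j26·0.2) = 1 + j5.2 → |·| ≈ 5.2953, ∠ ≈ 79.11°
pole (1 + j26·0.1) = 1 + j2.6 → |·| ≈ 2.7857, ∠ ≈ 68.96°
|T| = 1 · 5.2953 / (2.7857) ≈ 1.9009
Gain = 20 log₁₀(1.9009) ≈ 5.58 dB
∠T = (79.11°) − (68.96°) = 10.15°

5.6 dB, 10.2°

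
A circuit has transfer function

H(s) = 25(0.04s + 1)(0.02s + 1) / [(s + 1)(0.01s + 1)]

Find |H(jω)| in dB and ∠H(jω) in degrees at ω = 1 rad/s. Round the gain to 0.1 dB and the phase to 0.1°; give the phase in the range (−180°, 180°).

25.0 dB, -42.1°

At ω = 1 rad/s:
zero (1 + j1·0.04) = 1 + j0.04 → |·| ≈ 1.0008, ∠ ≈ 2.29°
zero (1 + j1·0.02) = 1 + j0.02 → |·| ≈ 1.0002, ∠ ≈ 1.15°
pole (1 + j1·1) = 1 + j1 → |·| ≈ 1.4142, ∠ ≈ 45.00°
pole (1 + j1·0.01) = 1 + j0.01 → |·| ≈ 1, ∠ ≈ 0.57°
|H| = 25 · 1.0008 · 1.0002 / (1.4142 · 1) ≈ 17.696
Gain = 20 log₁₀(17.696) ≈ 24.96 dB
∠H = (2.29° + 1.15°) − (45.00° + 0.57°) = -42.13°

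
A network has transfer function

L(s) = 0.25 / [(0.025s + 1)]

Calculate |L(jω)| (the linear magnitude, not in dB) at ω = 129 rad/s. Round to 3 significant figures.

At ω = 129 rad/s:
pole (1 + j129·0.025) = 1 + j3.225 → |·| ≈ 3.3765, ∠ ≈ 72.77°
|L| = 0.25 · 1 / (3.3765) ≈ 0.074041

0.0740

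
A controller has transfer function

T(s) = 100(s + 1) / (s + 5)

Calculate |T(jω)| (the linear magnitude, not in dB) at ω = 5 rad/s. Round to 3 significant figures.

At s = jω = j5:
zero (s+1): 1 + j5 → |·| = √(1²+5²) = √26 ≈ 5.099, ∠ = arctan(5/1) ≈ 78.69°
pole (s+5): 5 + j5 → |·| = √(5²+5²) = √50 ≈ 7.0711, ∠ = arctan(5/5) ≈ 45.00°
|T| = 100 · 5.099 / 7.0711 ≈ 72.11

72.1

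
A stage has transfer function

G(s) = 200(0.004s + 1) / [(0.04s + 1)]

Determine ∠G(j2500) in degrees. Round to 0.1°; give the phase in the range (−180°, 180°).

At ω = 2500 rad/s:
zero (1 + j2500·0.004) = 1 + j10 → |·| ≈ 10.05, ∠ ≈ 84.29°
pole (1 + j2500·0.04) = 1 + j100 → |·| ≈ 100, ∠ ≈ 89.43°
∠G = (84.29°) − (89.43°) = -5.14°

-5.1°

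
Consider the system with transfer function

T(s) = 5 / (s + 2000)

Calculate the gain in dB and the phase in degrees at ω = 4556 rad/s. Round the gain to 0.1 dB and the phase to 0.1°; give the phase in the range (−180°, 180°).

-60.0 dB, -66.3°

Substitute s = j4556:
Numerator: 5 = 5 + j0
Denominator: (j4556) + 2000 = 2000 + j4556
|N| = √(5² + 0²) ≈ 5, ∠N ≈ 0.00°
|D| = √(2000² + 4556²) ≈ 4975.7, ∠D ≈ 66.30°
|T| = 5 / 4975.7 ≈ 0.0010049
Gain = 20 log₁₀(0.0010049) ≈ -59.96 dB
∠T = 0.00° − 66.30° = -66.30°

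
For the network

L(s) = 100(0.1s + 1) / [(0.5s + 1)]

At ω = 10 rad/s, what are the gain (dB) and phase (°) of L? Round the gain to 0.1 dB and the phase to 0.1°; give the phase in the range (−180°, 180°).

At ω = 10 rad/s:
zero (1 + j10·0.1) = 1 + j1 → |·| ≈ 1.4142, ∠ ≈ 45.00°
pole (1 + j10·0.5) = 1 + j5 → |·| ≈ 5.099, ∠ ≈ 78.69°
|L| = 100 · 1.4142 / (5.099) ≈ 27.735
Gain = 20 log₁₀(27.735) ≈ 28.86 dB
∠L = (45.00°) − (78.69°) = -33.69°

28.9 dB, -33.7°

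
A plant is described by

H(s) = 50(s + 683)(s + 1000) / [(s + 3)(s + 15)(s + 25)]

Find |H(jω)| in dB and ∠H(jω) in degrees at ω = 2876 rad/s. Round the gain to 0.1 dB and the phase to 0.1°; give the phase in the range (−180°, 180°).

At s = jω = j2876:
zero (s+683): 683 + j2876 → |·| = √(683²+2876²) = √8737865 ≈ 2956, ∠ = arctan(2876/683) ≈ 76.64°
zero (s+1000): 1000 + j2876 → |·| = √(1000²+2876²) = √9271376 ≈ 3044.9, ∠ = arctan(2876/1000) ≈ 70.83°
pole (s+3): 3 + j2876 → |·| = √(3²+2876²) = √8271385 ≈ 2876, ∠ = arctan(2876/3) ≈ 89.94°
pole (s+15): 15 + j2876 → |·| = √(15²+2876²) = √8271601 ≈ 2876, ∠ = arctan(2876/15) ≈ 89.70°
pole (s+25): 25 + j2876 → |·| = √(25²+2876²) = √8272001 ≈ 2876.1, ∠ = arctan(2876/25) ≈ 89.50°
|H| = 50 · 9.0007e+06 / 2.3789e+10 ≈ 0.018918
Gain = 20 log₁₀(0.018918) ≈ -34.46 dB
∠H = 147.47° − 269.14° = -121.67°

-34.5 dB, -121.7°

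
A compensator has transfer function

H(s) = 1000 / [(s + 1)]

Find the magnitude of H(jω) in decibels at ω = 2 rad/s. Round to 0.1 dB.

At ω = 2 rad/s:
pole (1 + j2·1) = 1 + j2 → |·| ≈ 2.2361, ∠ ≈ 63.43°
|H| = 1000 · 1 / (2.2361) ≈ 447.21
Gain = 20 log₁₀(447.21) ≈ 53.01 dB

53.0 dB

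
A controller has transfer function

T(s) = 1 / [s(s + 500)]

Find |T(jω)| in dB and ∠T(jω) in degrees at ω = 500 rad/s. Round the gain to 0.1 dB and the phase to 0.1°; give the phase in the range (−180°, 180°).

At s = jω = j500:
pole (s+500): 500 + j500 → |·| = √(500²+500²) = √500000 ≈ 707.11, ∠ = arctan(500/500) ≈ 45.00°
pole at origin: |s| = 500, ∠ = 90.00° (in denominator)
|T| = 1 / 3.5356e+05 ≈ 2.8284e-06
Gain = 20 log₁₀(2.8284e-06) ≈ -110.97 dB
∠T = 0.00° − 135.00° = -135.00°

-111.0 dB, -135.0°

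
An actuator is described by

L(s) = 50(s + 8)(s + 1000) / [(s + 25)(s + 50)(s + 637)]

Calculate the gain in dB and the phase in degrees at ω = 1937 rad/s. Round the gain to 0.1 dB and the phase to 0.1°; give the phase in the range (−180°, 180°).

-31.2 dB, -97.1°

At s = jω = j1937:
zero (s+8): 8 + j1937 → |·| = √(8²+1937²) = √3752033 ≈ 1937, ∠ = arctan(1937/8) ≈ 89.76°
zero (s+1000): 1000 + j1937 → |·| = √(1000²+1937²) = √4751969 ≈ 2179.9, ∠ = arctan(1937/1000) ≈ 62.69°
pole (s+25): 25 + j1937 → |·| = √(25²+1937²) = √3752594 ≈ 1937.2, ∠ = arctan(1937/25) ≈ 89.26°
pole (s+50): 50 + j1937 → |·| = √(50²+1937²) = √3754469 ≈ 1937.6, ∠ = arctan(1937/50) ≈ 88.52°
pole (s+637): 637 + j1937 → |·| = √(637²+1937²) = √4157738 ≈ 2039.1, ∠ = arctan(1937/637) ≈ 71.80°
|L| = 50 · 4.2225e+06 / 7.6538e+09 ≈ 0.027584
Gain = 20 log₁₀(0.027584) ≈ -31.19 dB
∠L = 152.45° − 249.58° = -97.13°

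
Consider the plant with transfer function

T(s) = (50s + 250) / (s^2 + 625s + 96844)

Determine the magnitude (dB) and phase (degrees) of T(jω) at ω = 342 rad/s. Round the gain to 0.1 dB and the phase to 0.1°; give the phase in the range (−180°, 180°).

Substitute s = j342:
Numerator: 50(j342) + 250 = 250 + j17100
Denominator: (j342)^2 + 625(j342) + 96844 = -20120 + j213750
|N| = √(250² + 17100²) ≈ 17102, ∠N ≈ 89.16°
|D| = √(20120² + 213750²) ≈ 2.1469e+05, ∠D ≈ 95.38°
|T| = 17102 / 2.1469e+05 ≈ 0.079659
Gain = 20 log₁₀(0.079659) ≈ -21.98 dB
∠T = 89.16° − 95.38° = -6.22°

-22.0 dB, -6.2°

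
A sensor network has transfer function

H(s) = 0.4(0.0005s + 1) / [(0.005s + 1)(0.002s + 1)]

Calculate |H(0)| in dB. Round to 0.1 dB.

-8.0 dB

H(0) = 0.4 · 1 / 1 = 0.4
20 log₁₀(0.4) ≈ -7.96 dB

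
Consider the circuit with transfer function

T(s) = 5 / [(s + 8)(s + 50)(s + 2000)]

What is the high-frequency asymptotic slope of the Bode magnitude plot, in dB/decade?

-60 dB/decade

Each pole contributes −20 dB/decade at high frequency; each zero contributes +20 dB/decade.
Net: 0 zero(s) − 3 pole(s) → -60 dB/decade.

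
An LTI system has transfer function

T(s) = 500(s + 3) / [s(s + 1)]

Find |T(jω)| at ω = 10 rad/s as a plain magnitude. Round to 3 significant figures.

51.9

At s = jω = j10:
zero (s+3): 3 + j10 → |·| = √(3²+10²) = √109 ≈ 10.44, ∠ = arctan(10/3) ≈ 73.30°
pole (s+1): 1 + j10 → |·| = √(1²+10²) = √101 ≈ 10.05, ∠ = arctan(10/1) ≈ 84.29°
pole at origin: |s| = 10, ∠ = 90.00° (in denominator)
|T| = 500 · 10.44 / 100.5 ≈ 51.94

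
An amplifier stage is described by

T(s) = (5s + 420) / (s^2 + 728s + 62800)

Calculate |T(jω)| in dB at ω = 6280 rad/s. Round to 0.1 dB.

Substitute s = j6280:
Numerator: 5(j6280) + 420 = 420 + j31400
Denominator: (j6280)^2 + 728(j6280) + 62800 = -39375600 + j4571840
|N| = √(420² + 31400²) ≈ 31403, ∠N ≈ 89.23°
|D| = √(39375600² + 4571840²) ≈ 3.964e+07, ∠D ≈ 173.38°
|T| = 31403 / 3.964e+07 ≈ 0.0007922
Gain = 20 log₁₀(0.0007922) ≈ -62.02 dB

-62.0 dB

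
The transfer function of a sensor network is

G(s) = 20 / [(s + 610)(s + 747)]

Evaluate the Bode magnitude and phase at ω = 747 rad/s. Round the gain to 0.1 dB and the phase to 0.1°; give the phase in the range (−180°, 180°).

At s = jω = j747:
pole (s+610): 610 + j747 → |·| = √(610²+747²) = √930109 ≈ 964.42, ∠ = arctan(747/610) ≈ 50.76°
pole (s+747): 747 + j747 → |·| = √(747²+747²) = √1116018 ≈ 1056.4, ∠ = arctan(747/747) ≈ 45.00°
|G| = 20 / 1.0188e+06 ≈ 1.9631e-05
Gain = 20 log₁₀(1.9631e-05) ≈ -94.14 dB
∠G = 0.00° − 95.76° = -95.76°

-94.1 dB, -95.8°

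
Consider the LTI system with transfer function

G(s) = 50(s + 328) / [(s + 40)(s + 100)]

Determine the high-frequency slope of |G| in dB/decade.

-20 dB/decade

Each pole contributes −20 dB/decade at high frequency; each zero contributes +20 dB/decade.
Net: 1 zero(s) − 2 pole(s) → -20 dB/decade.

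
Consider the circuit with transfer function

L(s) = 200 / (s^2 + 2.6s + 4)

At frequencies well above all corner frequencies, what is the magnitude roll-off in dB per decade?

Each pole contributes −20 dB/decade at high frequency; each zero contributes +20 dB/decade.
Net: 0 zero(s) − 2 pole(s) → -40 dB/decade.

-40 dB/decade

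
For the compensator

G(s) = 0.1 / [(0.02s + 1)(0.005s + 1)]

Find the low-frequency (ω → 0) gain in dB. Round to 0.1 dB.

-20.0 dB

G(0) = 0.1 · 1 / 1 = 0.1
20 log₁₀(0.1) ≈ -20.00 dB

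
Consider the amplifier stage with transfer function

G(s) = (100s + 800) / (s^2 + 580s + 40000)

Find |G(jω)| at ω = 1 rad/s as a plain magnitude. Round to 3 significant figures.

Substitute s = j1:
Numerator: 100(j1) + 800 = 800 + j100
Denominator: (j1)^2 + 580(j1) + 40000 = 39999 + j580
|N| = √(800² + 100²) ≈ 806.23, ∠N ≈ 7.13°
|D| = √(39999² + 580²) ≈ 40003, ∠D ≈ 0.83°
|G| = 806.23 / 40003 ≈ 0.020154

0.0202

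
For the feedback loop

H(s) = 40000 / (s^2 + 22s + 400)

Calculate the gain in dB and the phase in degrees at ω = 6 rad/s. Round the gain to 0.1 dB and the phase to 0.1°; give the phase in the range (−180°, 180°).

At s = jω = j6:
quadratic: (j6)² + 22·j6 + 400 = 364 + j132 → |·| ≈ 387.2, ∠ ≈ 19.93°
|H| = 40000 / 387.2 ≈ 103.31
Gain = 20 log₁₀(103.31) ≈ 40.28 dB
∠H = 0.00° − 19.93° = -19.93°

40.3 dB, -19.9°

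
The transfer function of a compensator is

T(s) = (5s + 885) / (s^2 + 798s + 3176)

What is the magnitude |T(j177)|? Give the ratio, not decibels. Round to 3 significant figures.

Substitute s = j177:
Numerator: 5(j177) + 885 = 885 + j885
Denominator: (j177)^2 + 798(j177) + 3176 = -28153 + j141246
|N| = √(885² + 885²) ≈ 1251.6, ∠N ≈ 45.00°
|D| = √(28153² + 141246²) ≈ 1.4402e+05, ∠D ≈ 101.27°
|T| = 1251.6 / 1.4402e+05 ≈ 0.0086905

0.00869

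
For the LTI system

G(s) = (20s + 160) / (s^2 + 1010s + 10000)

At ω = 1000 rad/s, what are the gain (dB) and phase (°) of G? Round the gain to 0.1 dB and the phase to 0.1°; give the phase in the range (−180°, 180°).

Substitute s = j1000:
Numerator: 20(j1000) + 160 = 160 + j20000
Denominator: (j1000)^2 + 1010(j1000) + 10000 = -990000 + j1010000
|N| = √(160² + 20000²) ≈ 20001, ∠N ≈ 89.54°
|D| = √(990000² + 1010000²) ≈ 1.4143e+06, ∠D ≈ 134.43°
|G| = 20001 / 1.4143e+06 ≈ 0.014142
Gain = 20 log₁₀(0.014142) ≈ -36.99 dB
∠G = 89.54° − 134.43° = -44.89°

-37.0 dB, -44.9°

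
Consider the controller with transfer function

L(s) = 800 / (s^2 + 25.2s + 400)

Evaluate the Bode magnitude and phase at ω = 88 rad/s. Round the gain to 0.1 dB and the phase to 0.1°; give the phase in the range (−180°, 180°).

At s = jω = j88:
quadratic: (j88)² + 25.2·j88 + 400 = -7344 + j2217.6 → |·| ≈ 7671.5, ∠ ≈ 163.20°
|L| = 800 / 7671.5 ≈ 0.10428
Gain = 20 log₁₀(0.10428) ≈ -19.64 dB
∠L = 0.00° − 163.20° = -163.20°

-19.6 dB, -163.2°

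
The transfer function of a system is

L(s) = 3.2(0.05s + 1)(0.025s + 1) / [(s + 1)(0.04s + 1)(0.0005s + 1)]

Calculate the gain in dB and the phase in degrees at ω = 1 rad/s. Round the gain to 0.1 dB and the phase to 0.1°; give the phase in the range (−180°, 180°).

7.1 dB, -43.0°

At ω = 1 rad/s:
zero (1 + j1·0.05) = 1 + j0.05 → |·| ≈ 1.0012, ∠ ≈ 2.86°
zero (1 + j1·0.025) = 1 + j0.025 → |·| ≈ 1.0003, ∠ ≈ 1.43°
pole (1 + j1·1) = 1 + j1 → |·| ≈ 1.4142, ∠ ≈ 45.00°
pole (1 + j1·0.04) = 1 + j0.04 → |·| ≈ 1.0008, ∠ ≈ 2.29°
pole (1 + j1·0.0005) = 1 + j0.0005 → |·| ≈ 1, ∠ ≈ 0.03°
|L| = 3.2 · 1.0012 · 1.0003 / (1.4142 · 1.0008 · 1) ≈ 2.2643
Gain = 20 log₁₀(2.2643) ≈ 7.10 dB
∠L = (2.86° + 1.43°) − (45.00° + 2.29° + 0.03°) = -43.03°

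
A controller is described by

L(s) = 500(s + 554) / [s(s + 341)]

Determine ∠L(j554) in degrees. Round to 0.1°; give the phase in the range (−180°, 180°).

At s = jω = j554:
zero (s+554): 554 + j554 → |·| = √(554²+554²) = √613832 ≈ 783.47, ∠ = arctan(554/554) ≈ 45.00°
pole (s+341): 341 + j554 → |·| = √(341²+554²) = √423197 ≈ 650.54, ∠ = arctan(554/341) ≈ 58.39°
pole at origin: |s| = 554, ∠ = 90.00° (in denominator)
∠L = 45.00° − 148.39° = -103.39°

-103.4°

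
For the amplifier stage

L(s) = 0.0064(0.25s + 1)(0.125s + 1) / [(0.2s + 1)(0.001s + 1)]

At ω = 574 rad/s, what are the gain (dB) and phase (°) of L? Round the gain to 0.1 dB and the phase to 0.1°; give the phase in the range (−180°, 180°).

-6.1 dB, 59.4°

At ω = 574 rad/s:
zero (1 + j574·0.25) = 1 + j143.5 → |·| ≈ 143.5, ∠ ≈ 89.60°
zero (1 + j574·0.125) = 1 + j71.75 → |·| ≈ 71.757, ∠ ≈ 89.20°
pole (1 + j574·0.2) = 1 + j114.8 → |·| ≈ 114.8, ∠ ≈ 89.50°
pole (1 + j574·0.001) = 1 + j0.574 → |·| ≈ 1.153, ∠ ≈ 29.86°
|L| = 0.0064 · 143.5 · 71.757 / (114.8 · 1.153) ≈ 0.49788
Gain = 20 log₁₀(0.49788) ≈ -6.06 dB
∠L = (89.60° + 89.20°) − (89.50° + 29.86°) = 59.44°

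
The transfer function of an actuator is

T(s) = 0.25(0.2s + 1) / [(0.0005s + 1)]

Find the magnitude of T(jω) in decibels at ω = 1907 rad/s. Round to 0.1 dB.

36.8 dB

At ω = 1907 rad/s:
zero (1 + j1907·0.2) = 1 + j381.4 → |·| ≈ 381.4, ∠ ≈ 89.85°
pole (1 + j1907·0.0005) = 1 + j0.9535 → |·| ≈ 1.3817, ∠ ≈ 43.64°
|T| = 0.25 · 381.4 / (1.3817) ≈ 69.009
Gain = 20 log₁₀(69.009) ≈ 36.78 dB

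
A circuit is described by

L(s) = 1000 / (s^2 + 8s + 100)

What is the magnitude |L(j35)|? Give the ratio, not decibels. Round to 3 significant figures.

At s = jω = j35:
quadratic: (j35)² + 8·j35 + 100 = -1125 + j280 → |·| ≈ 1159.3, ∠ ≈ 166.02°
|L| = 1000 / 1159.3 ≈ 0.86259

0.863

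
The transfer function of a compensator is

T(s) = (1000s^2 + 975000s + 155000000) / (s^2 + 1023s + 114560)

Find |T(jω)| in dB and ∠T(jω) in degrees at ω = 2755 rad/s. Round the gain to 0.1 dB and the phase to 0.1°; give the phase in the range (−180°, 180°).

Substitute s = j2755:
Numerator: 1000(j2755)^2 + 975000(j2755) + 155000000 = -7435025000 + j2686125000
Denominator: (j2755)^2 + 1023(j2755) + 114560 = -7475465 + j2818365
|N| = √(7435025000² + 2686125000²) ≈ 7.9054e+09, ∠N ≈ 160.14°
|D| = √(7475465² + 2818365²) ≈ 7.9891e+06, ∠D ≈ 159.34°
|T| = 7.9054e+09 / 7.9891e+06 ≈ 989.52
Gain = 20 log₁₀(989.52) ≈ 59.91 dB
∠T = 160.14° − 159.34° = 0.80°

59.9 dB, 0.8°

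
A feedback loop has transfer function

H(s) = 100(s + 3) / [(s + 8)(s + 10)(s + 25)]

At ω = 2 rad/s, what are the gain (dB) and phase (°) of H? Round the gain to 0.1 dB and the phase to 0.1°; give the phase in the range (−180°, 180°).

-15.3 dB, 3.8°

At s = jω = j2:
zero (s+3): 3 + j2 → |·| = √(3²+2²) = √13 ≈ 3.6056, ∠ = arctan(2/3) ≈ 33.69°
pole (s+8): 8 + j2 → |·| = √(8²+2²) = √68 ≈ 8.2462, ∠ = arctan(2/8) ≈ 14.04°
pole (s+10): 10 + j2 → |·| = √(10²+2²) = √104 ≈ 10.198, ∠ = arctan(2/10) ≈ 11.31°
pole (s+25): 25 + j2 → |·| = √(25²+2²) = √629 ≈ 25.08, ∠ = arctan(2/25) ≈ 4.57°
|H| = 100 · 3.6056 / 2109.1 ≈ 0.17095
Gain = 20 log₁₀(0.17095) ≈ -15.34 dB
∠H = 33.69° − 29.92° = 3.77°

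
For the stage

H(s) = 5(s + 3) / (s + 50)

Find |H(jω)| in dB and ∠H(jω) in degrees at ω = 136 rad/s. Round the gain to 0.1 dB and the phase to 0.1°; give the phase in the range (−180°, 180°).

13.4 dB, 18.9°

At s = jω = j136:
zero (s+3): 3 + j136 → |·| = √(3²+136²) = √18505 ≈ 136.03, ∠ = arctan(136/3) ≈ 88.74°
pole (s+50): 50 + j136 → |·| = √(50²+136²) = √20996 ≈ 144.9, ∠ = arctan(136/50) ≈ 69.81°
|H| = 5 · 136.03 / 144.9 ≈ 4.6939
Gain = 20 log₁₀(4.6939) ≈ 13.43 dB
∠H = 88.74° − 69.81° = 18.93°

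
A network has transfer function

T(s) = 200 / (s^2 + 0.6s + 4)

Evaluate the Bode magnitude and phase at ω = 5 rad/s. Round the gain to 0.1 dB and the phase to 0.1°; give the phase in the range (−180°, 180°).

At s = jω = j5:
quadratic: (j5)² + 0.6·j5 + 4 = -21 + j3 → |·| ≈ 21.213, ∠ ≈ 171.87°
|T| = 200 / 21.213 ≈ 9.4282
Gain = 20 log₁₀(9.4282) ≈ 19.49 dB
∠T = 0.00° − 171.87° = -171.87°

19.5 dB, -171.9°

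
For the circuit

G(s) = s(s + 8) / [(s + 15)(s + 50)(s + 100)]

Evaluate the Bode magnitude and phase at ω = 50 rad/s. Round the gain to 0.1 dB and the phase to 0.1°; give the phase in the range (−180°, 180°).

At s = jω = j50:
zero (s+8): 8 + j50 → |·| = √(8²+50²) = √2564 ≈ 50.636, ∠ = arctan(50/8) ≈ 80.91°
zero at origin: s = j50 → |·| = 50, ∠ = 90.00°
pole (s+15): 15 + j50 → |·| = √(15²+50²) = √2725 ≈ 52.202, ∠ = arctan(50/15) ≈ 73.30°
pole (s+50): 50 + j50 → |·| = √(50²+50²) = √5000 ≈ 70.711, ∠ = arctan(50/50) ≈ 45.00°
pole (s+100): 100 + j50 → |·| = √(100²+50²) = √12500 ≈ 111.8, ∠ = arctan(50/100) ≈ 26.57°
|G| = 1 · 2531.8 / 4.1268e+05 ≈ 0.006135
Gain = 20 log₁₀(0.006135) ≈ -44.24 dB
∠G = 170.91° − 144.87° = 26.04°

-44.2 dB, 26.0°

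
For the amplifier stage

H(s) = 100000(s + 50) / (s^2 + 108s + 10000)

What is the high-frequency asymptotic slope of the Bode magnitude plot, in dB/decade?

-20 dB/decade

Each pole contributes −20 dB/decade at high frequency; each zero contributes +20 dB/decade.
Net: 1 zero(s) − 2 pole(s) → -20 dB/decade.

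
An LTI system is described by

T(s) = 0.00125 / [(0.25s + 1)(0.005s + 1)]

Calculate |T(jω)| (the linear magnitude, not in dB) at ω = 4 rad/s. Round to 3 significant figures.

0.000884

At ω = 4 rad/s:
pole (1 + j4·0.25) = 1 + j1 → |·| ≈ 1.4142, ∠ ≈ 45.00°
pole (1 + j4·0.005) = 1 + j0.02 → |·| ≈ 1.0002, ∠ ≈ 1.15°
|T| = 0.00125 · 1 / (1.4142 · 1.0002) ≈ 0.00088372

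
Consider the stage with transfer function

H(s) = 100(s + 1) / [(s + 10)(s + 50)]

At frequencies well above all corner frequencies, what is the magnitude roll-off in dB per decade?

Each pole contributes −20 dB/decade at high frequency; each zero contributes +20 dB/decade.
Net: 1 zero(s) − 2 pole(s) → -20 dB/decade.

-20 dB/decade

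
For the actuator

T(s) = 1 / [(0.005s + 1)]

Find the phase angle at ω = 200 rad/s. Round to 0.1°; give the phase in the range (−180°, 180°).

-45.0°

At ω = 200 rad/s:
pole (1 + j200·0.005) = 1 + j1 → |·| ≈ 1.4142, ∠ ≈ 45.00°
∠T = (0°) − (45.00°) = -45.00°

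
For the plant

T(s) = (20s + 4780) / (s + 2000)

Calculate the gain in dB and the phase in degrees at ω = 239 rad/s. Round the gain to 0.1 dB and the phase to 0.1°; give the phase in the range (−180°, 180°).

10.5 dB, 38.2°

Substitute s = j239:
Numerator: 20(j239) + 4780 = 4780 + j4780
Denominator: (j239) + 2000 = 2000 + j239
|N| = √(4780² + 4780²) ≈ 6759.9, ∠N ≈ 45.00°
|D| = √(2000² + 239²) ≈ 2014.2, ∠D ≈ 6.81°
|T| = 6759.9 / 2014.2 ≈ 3.3561
Gain = 20 log₁₀(3.3561) ≈ 10.52 dB
∠T = 45.00° − 6.81° = 38.19°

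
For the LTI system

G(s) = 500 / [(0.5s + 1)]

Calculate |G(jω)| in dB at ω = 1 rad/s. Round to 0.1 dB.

At ω = 1 rad/s:
pole (1 + j1·0.5) = 1 + j0.5 → |·| ≈ 1.118, ∠ ≈ 26.57°
|G| = 500 · 1 / (1.118) ≈ 447.23
Gain = 20 log₁₀(447.23) ≈ 53.01 dB

53.0 dB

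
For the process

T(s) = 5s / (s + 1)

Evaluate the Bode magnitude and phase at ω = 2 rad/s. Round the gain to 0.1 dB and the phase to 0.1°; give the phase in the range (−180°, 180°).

At s = jω = j2:
zero at origin: s = j2 → |·| = 2, ∠ = 90.00°
pole (s+1): 1 + j2 → |·| = √(1²+2²) = √5 ≈ 2.2361, ∠ = arctan(2/1) ≈ 63.43°
|T| = 5 · 2 / 2.2361 ≈ 4.4721
Gain = 20 log₁₀(4.4721) ≈ 13.01 dB
∠T = 90.00° − 63.43° = 26.57°

13.0 dB, 26.6°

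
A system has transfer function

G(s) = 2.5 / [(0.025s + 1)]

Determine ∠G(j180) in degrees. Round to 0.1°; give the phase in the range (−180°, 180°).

-77.5°

At ω = 180 rad/s:
pole (1 + j180·0.025) = 1 + j4.5 → |·| ≈ 4.6098, ∠ ≈ 77.47°
∠G = (0°) − (77.47°) = -77.47°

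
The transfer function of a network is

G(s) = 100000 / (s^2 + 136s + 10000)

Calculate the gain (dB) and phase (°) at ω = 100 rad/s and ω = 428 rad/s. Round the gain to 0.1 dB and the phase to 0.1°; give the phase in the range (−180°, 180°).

ω = 100: 17.3 dB, -90.0°; ω = 428: -5.2 dB, -161.4°

At s = jω = j100:
quadratic: (j100)² + 136·j100 + 10000 = 0 + j13600 → |·| ≈ 13600, ∠ ≈ 90.00°
|G| = 100000 / 13600 ≈ 7.3529
Gain = 20 log₁₀(7.3529) ≈ 17.33 dB
∠G = 0.00° − 90.00° = -90.00°

At s = jω = j428:
quadratic: (j428)² + 136·j428 + 10000 = -173184 + j58208 → |·| ≈ 1.827e+05, ∠ ≈ 161.42°
|G| = 100000 / 1.827e+05 ≈ 0.54735
Gain = 20 log₁₀(0.54735) ≈ -5.23 dB
∠G = 0.00° − 161.42° = -161.42°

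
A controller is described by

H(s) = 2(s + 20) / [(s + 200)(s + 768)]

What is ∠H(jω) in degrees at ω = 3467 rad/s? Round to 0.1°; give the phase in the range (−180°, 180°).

-74.5°

At s = jω = j3467:
zero (s+20): 20 + j3467 → |·| = √(20²+3467²) = √12020489 ≈ 3467.1, ∠ = arctan(3467/20) ≈ 89.67°
pole (s+200): 200 + j3467 → |·| = √(200²+3467²) = √12060089 ≈ 3472.8, ∠ = arctan(3467/200) ≈ 86.70°
pole (s+768): 768 + j3467 → |·| = √(768²+3467²) = √12609913 ≈ 3551, ∠ = arctan(3467/768) ≈ 77.51°
∠H = 89.67° − 164.21° = -74.54°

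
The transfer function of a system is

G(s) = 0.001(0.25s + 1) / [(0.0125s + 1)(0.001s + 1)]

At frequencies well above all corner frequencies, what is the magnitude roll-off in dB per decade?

Each pole contributes −20 dB/decade at high frequency; each zero contributes +20 dB/decade.
Net: 1 zero(s) − 2 pole(s) → -20 dB/decade.

-20 dB/decade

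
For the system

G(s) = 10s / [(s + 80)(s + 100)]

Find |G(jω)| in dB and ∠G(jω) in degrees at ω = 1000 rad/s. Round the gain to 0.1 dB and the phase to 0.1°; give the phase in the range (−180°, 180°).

At s = jω = j1000:
zero at origin: s = j1000 → |·| = 1000, ∠ = 90.00°
pole (s+80): 80 + j1000 → |·| = √(80²+1000²) = √1006400 ≈ 1003.2, ∠ = arctan(1000/80) ≈ 85.43°
pole (s+100): 100 + j1000 → |·| = √(100²+1000²) = √1010000 ≈ 1005, ∠ = arctan(1000/100) ≈ 84.29°
|G| = 10 · 1000 / 1.0082e+06 ≈ 0.0099187
Gain = 20 log₁₀(0.0099187) ≈ -40.07 dB
∠G = 90.00° − 169.72° = -79.72°

-40.1 dB, -79.7°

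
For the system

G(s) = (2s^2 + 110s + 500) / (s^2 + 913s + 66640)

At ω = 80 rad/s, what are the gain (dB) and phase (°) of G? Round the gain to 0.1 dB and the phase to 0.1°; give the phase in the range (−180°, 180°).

-15.9 dB, 93.9°

Substitute s = j80:
Numerator: 2(j80)^2 + 110(j80) + 500 = -12300 + j8800
Denominator: (j80)^2 + 913(j80) + 66640 = 60240 + j73040
|N| = √(12300² + 8800²) ≈ 15124, ∠N ≈ 144.42°
|D| = √(60240² + 73040²) ≈ 94677, ∠D ≈ 50.49°
|G| = 15124 / 94677 ≈ 0.15974
Gain = 20 log₁₀(0.15974) ≈ -15.93 dB
∠G = 144.42° − 50.49° = 93.93°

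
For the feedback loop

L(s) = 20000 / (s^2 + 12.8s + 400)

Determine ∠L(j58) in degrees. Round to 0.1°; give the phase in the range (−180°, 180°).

At s = jω = j58:
quadratic: (j58)² + 12.8·j58 + 400 = -2964 + j742.4 → |·| ≈ 3055.6, ∠ ≈ 165.94°
∠L = 0.00° − 165.94° = -165.94°

-165.9°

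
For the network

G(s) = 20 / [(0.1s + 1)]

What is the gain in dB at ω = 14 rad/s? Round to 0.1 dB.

At ω = 14 rad/s:
pole (1 + j14·0.1) = 1 + j1.4 → |·| ≈ 1.7205, ∠ ≈ 54.46°
|G| = 20 · 1 / (1.7205) ≈ 11.625
Gain = 20 log₁₀(11.625) ≈ 21.31 dB

21.3 dB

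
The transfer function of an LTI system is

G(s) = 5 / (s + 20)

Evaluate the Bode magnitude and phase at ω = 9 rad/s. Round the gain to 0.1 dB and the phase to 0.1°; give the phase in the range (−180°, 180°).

-12.8 dB, -24.2°

Substitute s = j9:
Numerator: 5 = 5 + j0
Denominator: (j9) + 20 = 20 + j9
|N| = √(5² + 0²) ≈ 5, ∠N ≈ 0.00°
|D| = √(20² + 9²) ≈ 21.932, ∠D ≈ 24.23°
|G| = 5 / 21.932 ≈ 0.22798
Gain = 20 log₁₀(0.22798) ≈ -12.84 dB
∠G = 0.00° − 24.23° = -24.23°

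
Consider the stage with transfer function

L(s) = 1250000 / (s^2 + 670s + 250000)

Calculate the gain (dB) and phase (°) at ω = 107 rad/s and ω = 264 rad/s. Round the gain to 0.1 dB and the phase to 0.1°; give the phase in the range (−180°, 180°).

At s = jω = j107:
quadratic: (j107)² + 670·j107 + 250000 = 238551 + j71690 → |·| ≈ 2.4909e+05, ∠ ≈ 16.73°
|L| = 1250000 / 2.4909e+05 ≈ 5.0183
Gain = 20 log₁₀(5.0183) ≈ 14.01 dB
∠L = 0.00° − 16.73° = -16.73°

At s = jω = j264:
quadratic: (j264)² + 670·j264 + 250000 = 180304 + j176880 → |·| ≈ 2.5258e+05, ∠ ≈ 44.45°
|L| = 1250000 / 2.5258e+05 ≈ 4.9489
Gain = 20 log₁₀(4.9489) ≈ 13.89 dB
∠L = 0.00° − 44.45° = -44.45°

ω = 107: 14.0 dB, -16.7°; ω = 264: 13.9 dB, -44.5°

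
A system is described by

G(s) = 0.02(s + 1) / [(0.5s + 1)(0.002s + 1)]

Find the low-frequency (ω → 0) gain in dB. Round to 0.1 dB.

-34.0 dB

G(0) = 0.02 · 1 / 1 = 0.02
20 log₁₀(0.02) ≈ -33.98 dB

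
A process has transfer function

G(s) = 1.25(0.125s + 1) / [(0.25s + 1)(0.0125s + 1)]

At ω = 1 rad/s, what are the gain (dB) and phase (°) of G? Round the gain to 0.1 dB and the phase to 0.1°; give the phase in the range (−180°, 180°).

1.7 dB, -7.6°

At ω = 1 rad/s:
zero (1 + j1·0.125) = 1 + j0.125 → |·| ≈ 1.0078, ∠ ≈ 7.13°
pole (1 + j1·0.25) = 1 + j0.25 → |·| ≈ 1.0308, ∠ ≈ 14.04°
pole (1 + j1·0.0125) = 1 + j0.0125 → |·| ≈ 1.0001, ∠ ≈ 0.72°
|G| = 1.25 · 1.0078 / (1.0308 · 1.0001) ≈ 1.222
Gain = 20 log₁₀(1.222) ≈ 1.74 dB
∠G = (7.13°) − (14.04° + 0.72°) = -7.63°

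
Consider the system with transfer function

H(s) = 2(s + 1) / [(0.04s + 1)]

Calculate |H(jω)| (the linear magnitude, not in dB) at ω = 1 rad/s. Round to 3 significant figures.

2.83

At ω = 1 rad/s:
zero (1 + j1·1) = 1 + j1 → |·| ≈ 1.4142, ∠ ≈ 45.00°
pole (1 + j1·0.04) = 1 + j0.04 → |·| ≈ 1.0008, ∠ ≈ 2.29°
|H| = 2 · 1.4142 / (1.0008) ≈ 2.8261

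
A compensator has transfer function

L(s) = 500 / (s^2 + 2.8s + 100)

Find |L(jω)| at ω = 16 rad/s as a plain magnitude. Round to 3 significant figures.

At s = jω = j16:
quadratic: (j16)² + 2.8·j16 + 100 = -156 + j44.8 → |·| ≈ 162.31, ∠ ≈ 163.98°
|L| = 500 / 162.31 ≈ 3.0805

3.08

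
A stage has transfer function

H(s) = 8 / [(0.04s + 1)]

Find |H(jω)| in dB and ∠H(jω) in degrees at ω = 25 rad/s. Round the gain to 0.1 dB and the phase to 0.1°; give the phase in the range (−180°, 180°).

15.1 dB, -45.0°

At ω = 25 rad/s:
pole (1 + j25·0.04) = 1 + j1 → |·| ≈ 1.4142, ∠ ≈ 45.00°
|H| = 8 · 1 / (1.4142) ≈ 5.6569
Gain = 20 log₁₀(5.6569) ≈ 15.05 dB
∠H = (0°) − (45.00°) = -45.00°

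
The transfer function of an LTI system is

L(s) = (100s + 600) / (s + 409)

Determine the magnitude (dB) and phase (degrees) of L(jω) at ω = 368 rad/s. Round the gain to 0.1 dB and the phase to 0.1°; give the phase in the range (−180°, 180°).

Substitute s = j368:
Numerator: 100(j368) + 600 = 600 + j36800
Denominator: (j368) + 409 = 409 + j368
|N| = √(600² + 36800²) ≈ 36805, ∠N ≈ 89.07°
|D| = √(409² + 368²) ≈ 550.19, ∠D ≈ 41.98°
|L| = 36805 / 550.19 ≈ 66.895
Gain = 20 log₁₀(66.895) ≈ 36.51 dB
∠L = 89.07° − 41.98° = 47.09°

36.5 dB, 47.1°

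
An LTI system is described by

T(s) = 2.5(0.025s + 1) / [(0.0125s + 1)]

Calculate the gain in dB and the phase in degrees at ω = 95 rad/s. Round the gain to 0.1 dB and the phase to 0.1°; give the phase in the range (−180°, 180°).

At ω = 95 rad/s:
zero (1 + j95·0.025) = 1 + j2.375 → |·| ≈ 2.5769, ∠ ≈ 67.17°
pole (1 + j95·0.0125) = 1 + j1.1875 → |·| ≈ 1.5525, ∠ ≈ 49.90°
|T| = 2.5 · 2.5769 / (1.5525) ≈ 4.1496
Gain = 20 log₁₀(4.1496) ≈ 12.36 dB
∠T = (67.17°) − (49.90°) = 17.27°

12.4 dB, 17.3°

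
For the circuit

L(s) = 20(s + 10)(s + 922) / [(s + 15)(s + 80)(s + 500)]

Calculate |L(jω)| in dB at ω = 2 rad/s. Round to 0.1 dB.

-10.2 dB

At s = jω = j2:
zero (s+10): 10 + j2 → |·| = √(10²+2²) = √104 ≈ 10.198, ∠ = arctan(2/10) ≈ 11.31°
zero (s+922): 922 + j2 → |·| = √(922²+2²) = √850088 ≈ 922, ∠ = arctan(2/922) ≈ 0.12°
pole (s+15): 15 + j2 → |·| = √(15²+2²) = √229 ≈ 15.133, ∠ = arctan(2/15) ≈ 7.59°
pole (s+80): 80 + j2 → |·| = √(80²+2²) = √6404 ≈ 80.025, ∠ = arctan(2/80) ≈ 1.43°
pole (s+500): 500 + j2 → |·| = √(500²+2²) = √250004 ≈ 500, ∠ = arctan(2/500) ≈ 0.23°
|L| = 20 · 9402.6 / 6.0551e+05 ≈ 0.31057
Gain = 20 log₁₀(0.31057) ≈ -10.16 dB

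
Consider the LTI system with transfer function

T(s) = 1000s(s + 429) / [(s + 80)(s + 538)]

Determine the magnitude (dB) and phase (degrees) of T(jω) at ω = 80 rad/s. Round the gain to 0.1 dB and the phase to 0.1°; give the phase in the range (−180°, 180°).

55.1 dB, 47.1°

At s = jω = j80:
zero (s+429): 429 + j80 → |·| = √(429²+80²) = √190441 ≈ 436.4, ∠ = arctan(80/429) ≈ 10.56°
zero at origin: s = j80 → |·| = 80, ∠ = 90.00°
pole (s+80): 80 + j80 → |·| = √(80²+80²) = √12800 ≈ 113.14, ∠ = arctan(80/80) ≈ 45.00°
pole (s+538): 538 + j80 → |·| = √(538²+80²) = √295844 ≈ 543.92, ∠ = arctan(80/538) ≈ 8.46°
|T| = 1000 · 34912 / 61539 ≈ 567.32
Gain = 20 log₁₀(567.32) ≈ 55.08 dB
∠T = 100.56° − 53.46° = 47.10°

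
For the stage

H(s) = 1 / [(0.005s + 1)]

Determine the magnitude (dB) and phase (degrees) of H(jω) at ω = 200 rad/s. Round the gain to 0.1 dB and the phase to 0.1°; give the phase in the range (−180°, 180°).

At ω = 200 rad/s:
pole (1 + j200·0.005) = 1 + j1 → |·| ≈ 1.4142, ∠ ≈ 45.00°
|H| = 1 · 1 / (1.4142) ≈ 0.70711
Gain = 20 log₁₀(0.70711) ≈ -3.01 dB
∠H = (0°) − (45.00°) = -45.00°

-3.0 dB, -45.0°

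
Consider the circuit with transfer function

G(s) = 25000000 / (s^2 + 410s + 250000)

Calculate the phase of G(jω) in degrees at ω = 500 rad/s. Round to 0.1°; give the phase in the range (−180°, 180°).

-90.0°

At s = jω = j500:
quadratic: (j500)² + 410·j500 + 250000 = 0 + j205000 → |·| ≈ 2.05e+05, ∠ ≈ 90.00°
∠G = 0.00° − 90.00° = -90.00°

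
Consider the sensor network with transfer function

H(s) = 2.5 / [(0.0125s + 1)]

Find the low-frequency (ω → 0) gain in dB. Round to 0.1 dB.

8.0 dB

H(0) = 2.5 · 1 / 1 = 2.5
20 log₁₀(2.5) ≈ 7.96 dB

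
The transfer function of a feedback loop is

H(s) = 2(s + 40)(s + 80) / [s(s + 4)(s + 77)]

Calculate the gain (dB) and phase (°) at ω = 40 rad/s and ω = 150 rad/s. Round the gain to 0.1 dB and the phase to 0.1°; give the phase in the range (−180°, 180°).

At s = jω = j40:
zero (s+40): 40 + j40 → |·| = √(40²+40²) = √3200 ≈ 56.569, ∠ = arctan(40/40) ≈ 45.00°
zero (s+80): 80 + j40 → |·| = √(80²+40²) = √8000 ≈ 89.443, ∠ = arctan(40/80) ≈ 26.57°
pole (s+4): 4 + j40 → |·| = √(4²+40²) = √1616 ≈ 40.2, ∠ = arctan(40/4) ≈ 84.29°
pole (s+77): 77 + j40 → |·| = √(77²+40²) = √7529 ≈ 86.77, ∠ = arctan(40/77) ≈ 27.45°
pole at origin: |s| = 40, ∠ = 90.00° (in denominator)
|H| = 2 · 5059.7 / 1.3953e+05 ≈ 0.072525
Gain = 20 log₁₀(0.072525) ≈ -22.79 dB
∠H = 71.57° − 201.74° = -130.17°

At s = jω = j150:
zero (s+40): 40 + j150 → |·| = √(40²+150²) = √24100 ≈ 155.24, ∠ = arctan(150/40) ≈ 75.07°
zero (s+80): 80 + j150 → |·| = √(80²+150²) = √28900 ≈ 170, ∠ = arctan(150/80) ≈ 61.93°
pole (s+4): 4 + j150 → |·| = √(4²+150²) = √22516 ≈ 150.05, ∠ = arctan(150/4) ≈ 88.47°
pole (s+77): 77 + j150 → |·| = √(77²+150²) = √28429 ≈ 168.61, ∠ = arctan(150/77) ≈ 62.83°
pole at origin: |s| = 150, ∠ = 90.00° (in denominator)
|H| = 2 · 26391 / 3.795e+06 ≈ 0.013908
Gain = 20 log₁₀(0.013908) ≈ -37.13 dB
∠H = 137.00° − 241.30° = -104.30°

ω = 40: -22.8 dB, -130.2°; ω = 150: -37.1 dB, -104.3°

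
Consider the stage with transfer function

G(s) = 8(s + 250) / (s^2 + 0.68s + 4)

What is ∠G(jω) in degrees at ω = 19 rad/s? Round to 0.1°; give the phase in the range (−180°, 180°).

-173.6°

At s = jω = j19:
zero (s+250): 250 + j19 → |·| = √(250²+19²) = √62861 ≈ 250.72, ∠ = arctan(19/250) ≈ 4.35°
quadratic: (j19)² + 0.68·j19 + 4 = -357 + j12.92 → |·| ≈ 357.23, ∠ ≈ 177.93°
∠G = 4.35° − 177.93° = -173.58°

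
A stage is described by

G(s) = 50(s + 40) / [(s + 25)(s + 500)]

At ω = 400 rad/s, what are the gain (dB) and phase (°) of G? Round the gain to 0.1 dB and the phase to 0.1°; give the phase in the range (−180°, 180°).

-22.1 dB, -40.8°

At s = jω = j400:
zero (s+40): 40 + j400 → |·| = √(40²+400²) = √161600 ≈ 402, ∠ = arctan(400/40) ≈ 84.29°
pole (s+25): 25 + j400 → |·| = √(25²+400²) = √160625 ≈ 400.78, ∠ = arctan(400/25) ≈ 86.42°
pole (s+500): 500 + j400 → |·| = √(500²+400²) = √410000 ≈ 640.31, ∠ = arctan(400/500) ≈ 38.66°
|G| = 50 · 402 / 2.5662e+05 ≈ 0.078326
Gain = 20 log₁₀(0.078326) ≈ -22.12 dB
∠G = 84.29° − 125.08° = -40.79°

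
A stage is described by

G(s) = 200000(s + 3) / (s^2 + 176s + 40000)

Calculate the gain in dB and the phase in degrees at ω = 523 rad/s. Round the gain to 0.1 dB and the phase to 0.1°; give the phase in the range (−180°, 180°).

52.4 dB, -68.8°

At s = jω = j523:
zero (s+3): 3 + j523 → |·| = √(3²+523²) = √273538 ≈ 523.01, ∠ = arctan(523/3) ≈ 89.67°
quadratic: (j523)² + 176·j523 + 40000 = -233529 + j92048 → |·| ≈ 2.5102e+05, ∠ ≈ 158.49°
|G| = 200000 · 523.01 / 2.5102e+05 ≈ 416.71
Gain = 20 log₁₀(416.71) ≈ 52.40 dB
∠G = 89.67° − 158.49° = -68.82°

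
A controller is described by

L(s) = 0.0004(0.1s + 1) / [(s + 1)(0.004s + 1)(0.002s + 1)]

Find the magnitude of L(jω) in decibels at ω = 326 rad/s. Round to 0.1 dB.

-93.8 dB

At ω = 326 rad/s:
zero (1 + j326·0.1) = 1 + j32.6 → |·| ≈ 32.615, ∠ ≈ 88.24°
pole (1 + j326·1) = 1 + j326 → |·| ≈ 326, ∠ ≈ 89.82°
pole (1 + j326·0.004) = 1 + j1.304 → |·| ≈ 1.6433, ∠ ≈ 52.52°
pole (1 + j326·0.002) = 1 + j0.652 → |·| ≈ 1.1938, ∠ ≈ 33.10°
|L| = 0.0004 · 32.615 / (326 · 1.6433 · 1.1938) ≈ 2.0399e-05
Gain = 20 log₁₀(2.0399e-05) ≈ -93.81 dB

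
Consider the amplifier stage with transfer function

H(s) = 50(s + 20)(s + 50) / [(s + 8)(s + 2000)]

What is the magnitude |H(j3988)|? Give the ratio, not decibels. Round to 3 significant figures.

44.7

At s = jω = j3988:
zero (s+20): 20 + j3988 → |·| = √(20²+3988²) = √15904544 ≈ 3988.1, ∠ = arctan(3988/20) ≈ 89.71°
zero (s+50): 50 + j3988 → |·| = √(50²+3988²) = √15906644 ≈ 3988.3, ∠ = arctan(3988/50) ≈ 89.28°
pole (s+8): 8 + j3988 → |·| = √(8²+3988²) = √15904208 ≈ 3988, ∠ = arctan(3988/8) ≈ 89.89°
pole (s+2000): 2000 + j3988 → |·| = √(2000²+3988²) = √19904144 ≈ 4461.4, ∠ = arctan(3988/2000) ≈ 63.37°
|H| = 50 · 1.5906e+07 / 1.7792e+07 ≈ 44.7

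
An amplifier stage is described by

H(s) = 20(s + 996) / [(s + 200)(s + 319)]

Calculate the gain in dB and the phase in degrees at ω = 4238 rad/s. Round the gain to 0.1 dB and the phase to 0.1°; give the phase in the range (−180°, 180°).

-46.3 dB, -96.2°

At s = jω = j4238:
zero (s+996): 996 + j4238 → |·| = √(996²+4238²) = √18952660 ≈ 4353.5, ∠ = arctan(4238/996) ≈ 76.77°
pole (s+200): 200 + j4238 → |·| = √(200²+4238²) = √18000644 ≈ 4242.7, ∠ = arctan(4238/200) ≈ 87.30°
pole (s+319): 319 + j4238 → |·| = √(319²+4238²) = √18062405 ≈ 4250, ∠ = arctan(4238/319) ≈ 85.70°
|H| = 20 · 4353.5 / 1.8031e+07 ≈ 0.0048289
Gain = 20 log₁₀(0.0048289) ≈ -46.32 dB
∠H = 76.77° − 173.00° = -96.23°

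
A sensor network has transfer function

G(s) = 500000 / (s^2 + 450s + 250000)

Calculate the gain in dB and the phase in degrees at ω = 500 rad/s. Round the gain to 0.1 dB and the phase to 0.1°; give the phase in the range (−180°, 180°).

6.9 dB, -90.0°

At s = jω = j500:
quadratic: (j500)² + 450·j500 + 250000 = 0 + j225000 → |·| ≈ 2.25e+05, ∠ ≈ 90.00°
|G| = 500000 / 2.25e+05 ≈ 2.2222
Gain = 20 log₁₀(2.2222) ≈ 6.94 dB
∠G = 0.00° − 90.00° = -90.00°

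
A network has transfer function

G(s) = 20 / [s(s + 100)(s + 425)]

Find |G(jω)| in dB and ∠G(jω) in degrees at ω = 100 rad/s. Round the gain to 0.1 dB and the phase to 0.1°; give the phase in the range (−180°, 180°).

At s = jω = j100:
pole (s+100): 100 + j100 → |·| = √(100²+100²) = √20000 ≈ 141.42, ∠ = arctan(100/100) ≈ 45.00°
pole (s+425): 425 + j100 → |·| = √(425²+100²) = √190625 ≈ 436.61, ∠ = arctan(100/425) ≈ 13.24°
pole at origin: |s| = 100, ∠ = 90.00° (in denominator)
|G| = 20 / 6.1745e+06 ≈ 3.2391e-06
Gain = 20 log₁₀(3.2391e-06) ≈ -109.79 dB
∠G = 0.00° − 148.24° = -148.24°

-109.8 dB, -148.2°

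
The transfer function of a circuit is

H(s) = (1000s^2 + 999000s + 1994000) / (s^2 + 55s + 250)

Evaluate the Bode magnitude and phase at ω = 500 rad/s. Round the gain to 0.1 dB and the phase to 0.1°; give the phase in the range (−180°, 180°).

Substitute s = j500:
Numerator: 1000(j500)^2 + 999000(j500) + 1994000 = -248006000 + j499500000
Denominator: (j500)^2 + 55(j500) + 250 = -249750 + j27500
|N| = √(248006000² + 499500000²) ≈ 5.5768e+08, ∠N ≈ 116.40°
|D| = √(249750² + 27500²) ≈ 2.5126e+05, ∠D ≈ 173.72°
|H| = 5.5768e+08 / 2.5126e+05 ≈ 2219.5
Gain = 20 log₁₀(2219.5) ≈ 66.93 dB
∠H = 116.40° − 173.72° = -57.32°

66.9 dB, -57.3°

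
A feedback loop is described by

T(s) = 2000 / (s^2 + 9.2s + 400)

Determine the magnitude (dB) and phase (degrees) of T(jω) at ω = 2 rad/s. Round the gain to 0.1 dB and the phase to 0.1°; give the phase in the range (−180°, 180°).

At s = jω = j2:
quadratic: (j2)² + 9.2·j2 + 400 = 396 + j18.4 → |·| ≈ 396.43, ∠ ≈ 2.66°
|T| = 2000 / 396.43 ≈ 5.045
Gain = 20 log₁₀(5.045) ≈ 14.06 dB
∠T = 0.00° − 2.66° = -2.66°

14.1 dB, -2.7°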